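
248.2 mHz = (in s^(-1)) 0.2482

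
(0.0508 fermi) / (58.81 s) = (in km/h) 3.11e-18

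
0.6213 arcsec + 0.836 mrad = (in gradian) 0.05341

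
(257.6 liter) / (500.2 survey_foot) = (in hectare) 1.69e-07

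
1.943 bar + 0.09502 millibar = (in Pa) 1.943e+05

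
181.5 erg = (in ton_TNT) 4.338e-15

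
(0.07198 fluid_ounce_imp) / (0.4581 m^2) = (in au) 2.984e-17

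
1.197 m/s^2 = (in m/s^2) 1.197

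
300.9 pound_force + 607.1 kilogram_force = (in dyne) 7.292e+08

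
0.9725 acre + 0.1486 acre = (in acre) 1.121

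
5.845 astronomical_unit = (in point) 2.479e+15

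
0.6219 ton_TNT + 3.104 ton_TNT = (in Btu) 1.478e+07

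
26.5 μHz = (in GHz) 2.65e-14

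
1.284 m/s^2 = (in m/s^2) 1.284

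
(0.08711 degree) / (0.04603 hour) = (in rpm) 8.761e-05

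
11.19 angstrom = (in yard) 1.224e-09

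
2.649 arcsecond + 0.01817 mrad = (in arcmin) 0.1066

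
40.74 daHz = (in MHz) 0.0004074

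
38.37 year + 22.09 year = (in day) 2.207e+04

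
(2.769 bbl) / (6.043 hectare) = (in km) 7.285e-09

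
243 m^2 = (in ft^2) 2616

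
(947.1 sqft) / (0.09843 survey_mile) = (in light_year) 5.871e-17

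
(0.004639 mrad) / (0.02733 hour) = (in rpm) 4.502e-07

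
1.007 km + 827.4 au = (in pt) 3.509e+17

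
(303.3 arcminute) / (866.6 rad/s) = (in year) 3.228e-12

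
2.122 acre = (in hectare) 0.8587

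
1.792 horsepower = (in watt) 1336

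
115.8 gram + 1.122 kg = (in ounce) 43.66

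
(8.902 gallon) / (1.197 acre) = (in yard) 7.608e-06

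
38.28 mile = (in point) 1.746e+08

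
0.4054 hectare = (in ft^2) 4.364e+04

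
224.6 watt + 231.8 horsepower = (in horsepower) 232.1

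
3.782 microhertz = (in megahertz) 3.782e-12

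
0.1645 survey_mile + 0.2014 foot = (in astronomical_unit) 1.77e-09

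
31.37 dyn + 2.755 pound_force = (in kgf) 1.25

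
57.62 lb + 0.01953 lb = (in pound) 57.64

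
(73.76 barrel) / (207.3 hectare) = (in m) 5.657e-06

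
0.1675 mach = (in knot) 110.9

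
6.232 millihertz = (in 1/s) 0.006232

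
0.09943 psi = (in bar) 0.006855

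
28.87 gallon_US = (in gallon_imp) 24.04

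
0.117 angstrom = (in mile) 7.27e-15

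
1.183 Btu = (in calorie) 298.3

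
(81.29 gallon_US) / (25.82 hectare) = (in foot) 3.91e-06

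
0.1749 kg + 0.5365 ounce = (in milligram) 1.901e+05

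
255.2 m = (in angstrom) 2.552e+12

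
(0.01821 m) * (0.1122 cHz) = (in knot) 3.972e-05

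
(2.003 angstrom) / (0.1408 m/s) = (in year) 4.511e-17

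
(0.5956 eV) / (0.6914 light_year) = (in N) 1.459e-35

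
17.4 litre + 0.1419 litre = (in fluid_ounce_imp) 617.4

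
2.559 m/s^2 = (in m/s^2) 2.559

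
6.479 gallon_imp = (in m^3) 0.02945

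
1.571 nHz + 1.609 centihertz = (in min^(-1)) 0.9654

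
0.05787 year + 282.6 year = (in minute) 1.486e+08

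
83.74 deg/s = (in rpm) 13.96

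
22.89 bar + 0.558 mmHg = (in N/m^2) 2.289e+06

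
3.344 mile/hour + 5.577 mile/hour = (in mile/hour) 8.921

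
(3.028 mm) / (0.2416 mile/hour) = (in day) 3.245e-07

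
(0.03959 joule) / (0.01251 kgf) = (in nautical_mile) 0.0001742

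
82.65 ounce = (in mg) 2.343e+06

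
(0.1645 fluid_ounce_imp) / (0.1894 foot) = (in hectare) 8.096e-09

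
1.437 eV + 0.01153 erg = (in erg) 0.01153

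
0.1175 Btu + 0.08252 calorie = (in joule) 124.3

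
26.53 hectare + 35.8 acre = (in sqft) 4.415e+06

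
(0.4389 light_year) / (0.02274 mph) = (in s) 4.085e+17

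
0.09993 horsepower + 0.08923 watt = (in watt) 74.61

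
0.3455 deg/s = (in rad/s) 0.00603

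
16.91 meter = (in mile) 0.01051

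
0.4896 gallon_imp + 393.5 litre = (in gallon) 104.5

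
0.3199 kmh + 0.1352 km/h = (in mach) 0.0003713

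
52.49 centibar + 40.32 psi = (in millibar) 3305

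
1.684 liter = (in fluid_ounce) 56.94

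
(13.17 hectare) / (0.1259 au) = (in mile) 4.345e-09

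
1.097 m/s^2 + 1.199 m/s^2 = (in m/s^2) 2.296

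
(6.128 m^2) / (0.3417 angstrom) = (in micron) 1.793e+17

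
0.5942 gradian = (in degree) 0.5348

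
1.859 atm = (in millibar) 1884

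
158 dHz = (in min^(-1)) 948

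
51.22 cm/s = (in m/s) 0.5122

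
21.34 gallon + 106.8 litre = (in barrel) 1.18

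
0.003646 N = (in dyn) 364.6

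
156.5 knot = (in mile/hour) 180.1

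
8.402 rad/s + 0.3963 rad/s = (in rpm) 84.02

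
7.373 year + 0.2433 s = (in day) 2691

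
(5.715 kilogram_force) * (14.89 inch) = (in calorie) 5.066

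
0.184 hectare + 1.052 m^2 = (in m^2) 1841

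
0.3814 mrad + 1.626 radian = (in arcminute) 5591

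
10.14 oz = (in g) 287.5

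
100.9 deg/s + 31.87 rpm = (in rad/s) 5.098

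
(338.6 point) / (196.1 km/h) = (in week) 3.626e-09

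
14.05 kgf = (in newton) 137.8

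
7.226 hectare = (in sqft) 7.778e+05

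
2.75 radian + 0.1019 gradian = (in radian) 2.752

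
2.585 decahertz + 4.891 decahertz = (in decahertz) 7.476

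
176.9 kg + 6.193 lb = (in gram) 1.797e+05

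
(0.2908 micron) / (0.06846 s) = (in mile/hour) 9.502e-06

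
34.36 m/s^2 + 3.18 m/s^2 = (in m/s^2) 37.54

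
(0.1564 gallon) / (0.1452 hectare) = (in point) 0.001156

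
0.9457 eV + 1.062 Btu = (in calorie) 267.8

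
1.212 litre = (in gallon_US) 0.3202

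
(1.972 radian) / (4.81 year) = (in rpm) 1.241e-07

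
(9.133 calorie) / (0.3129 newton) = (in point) 3.462e+05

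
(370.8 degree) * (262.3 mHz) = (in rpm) 16.21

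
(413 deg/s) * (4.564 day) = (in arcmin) 9.771e+09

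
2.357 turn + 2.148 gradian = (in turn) 2.362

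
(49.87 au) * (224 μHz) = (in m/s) 1.671e+09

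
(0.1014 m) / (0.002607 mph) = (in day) 0.001007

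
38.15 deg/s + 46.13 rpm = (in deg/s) 314.9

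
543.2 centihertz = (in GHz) 5.432e-09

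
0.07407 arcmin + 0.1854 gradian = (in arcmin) 10.09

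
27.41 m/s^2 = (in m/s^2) 27.41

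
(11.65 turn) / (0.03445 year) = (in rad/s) 6.738e-05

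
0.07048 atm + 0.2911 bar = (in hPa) 362.5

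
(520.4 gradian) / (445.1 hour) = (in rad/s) 5.101e-06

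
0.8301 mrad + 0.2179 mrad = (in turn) 0.0001668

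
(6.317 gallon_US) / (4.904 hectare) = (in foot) 1.6e-06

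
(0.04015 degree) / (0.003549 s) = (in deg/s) 11.31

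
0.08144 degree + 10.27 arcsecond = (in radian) 0.001471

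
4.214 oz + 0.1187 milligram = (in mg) 1.195e+05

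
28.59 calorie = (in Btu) 0.1134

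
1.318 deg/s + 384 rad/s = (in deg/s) 2.2e+04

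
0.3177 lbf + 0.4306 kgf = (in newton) 5.636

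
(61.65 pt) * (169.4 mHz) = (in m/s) 0.003684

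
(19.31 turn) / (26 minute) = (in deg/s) 4.456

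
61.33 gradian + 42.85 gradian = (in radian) 1.636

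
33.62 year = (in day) 1.227e+04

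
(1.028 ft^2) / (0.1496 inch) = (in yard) 27.49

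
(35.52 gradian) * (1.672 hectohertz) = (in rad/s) 93.29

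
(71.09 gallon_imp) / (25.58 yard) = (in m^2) 0.01382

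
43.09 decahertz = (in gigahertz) 4.309e-07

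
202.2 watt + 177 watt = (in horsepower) 0.5085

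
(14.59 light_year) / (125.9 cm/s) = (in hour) 3.045e+13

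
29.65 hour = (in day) 1.235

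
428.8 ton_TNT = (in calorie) 4.288e+11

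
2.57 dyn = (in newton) 2.57e-05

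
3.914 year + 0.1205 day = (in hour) 3.429e+04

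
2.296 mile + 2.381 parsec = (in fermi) 7.347e+31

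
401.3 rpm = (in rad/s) 42.02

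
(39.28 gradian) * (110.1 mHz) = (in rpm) 0.6487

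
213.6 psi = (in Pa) 1.473e+06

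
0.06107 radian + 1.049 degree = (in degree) 4.548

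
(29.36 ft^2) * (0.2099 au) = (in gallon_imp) 1.884e+13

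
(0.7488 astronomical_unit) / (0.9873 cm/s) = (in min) 1.891e+11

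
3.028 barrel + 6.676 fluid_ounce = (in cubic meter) 0.4816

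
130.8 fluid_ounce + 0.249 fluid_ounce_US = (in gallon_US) 1.024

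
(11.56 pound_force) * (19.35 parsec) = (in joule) 3.07e+19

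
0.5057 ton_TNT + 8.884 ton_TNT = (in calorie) 9.39e+09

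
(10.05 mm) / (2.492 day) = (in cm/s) 4.668e-06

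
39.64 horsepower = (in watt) 2.956e+04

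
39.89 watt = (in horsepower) 0.05349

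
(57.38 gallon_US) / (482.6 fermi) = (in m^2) 4.501e+11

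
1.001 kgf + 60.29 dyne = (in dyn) 9.817e+05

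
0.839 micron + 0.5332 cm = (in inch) 0.21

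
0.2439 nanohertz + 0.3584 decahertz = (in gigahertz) 3.584e-09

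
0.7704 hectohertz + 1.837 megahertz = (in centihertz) 1.837e+08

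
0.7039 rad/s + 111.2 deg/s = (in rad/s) 2.645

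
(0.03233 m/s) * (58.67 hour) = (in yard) 7468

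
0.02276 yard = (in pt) 58.99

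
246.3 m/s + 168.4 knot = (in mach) 0.9778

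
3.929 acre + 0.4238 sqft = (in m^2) 1.59e+04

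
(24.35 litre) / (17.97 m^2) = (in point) 3.841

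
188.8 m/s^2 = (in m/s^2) 188.8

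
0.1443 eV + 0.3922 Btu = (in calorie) 98.9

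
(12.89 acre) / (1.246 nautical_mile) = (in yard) 24.72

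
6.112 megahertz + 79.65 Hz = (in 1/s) 6.112e+06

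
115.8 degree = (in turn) 0.3217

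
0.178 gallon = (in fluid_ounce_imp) 23.71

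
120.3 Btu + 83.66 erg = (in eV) 7.922e+23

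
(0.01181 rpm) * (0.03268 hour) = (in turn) 0.02316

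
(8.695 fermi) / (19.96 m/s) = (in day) 5.042e-21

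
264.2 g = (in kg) 0.2642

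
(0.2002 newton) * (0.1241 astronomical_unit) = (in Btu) 3.523e+06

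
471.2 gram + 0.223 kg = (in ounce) 24.49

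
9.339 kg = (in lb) 20.59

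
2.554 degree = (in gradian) 2.838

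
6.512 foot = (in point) 5626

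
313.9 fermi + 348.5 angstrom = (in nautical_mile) 1.882e-11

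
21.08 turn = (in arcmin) 4.553e+05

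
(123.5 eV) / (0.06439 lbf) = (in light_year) 7.302e-33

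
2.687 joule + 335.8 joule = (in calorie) 80.9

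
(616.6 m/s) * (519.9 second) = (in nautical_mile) 173.1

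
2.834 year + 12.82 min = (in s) 8.937e+07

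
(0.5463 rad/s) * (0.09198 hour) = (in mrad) 1.809e+05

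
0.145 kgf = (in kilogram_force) 0.145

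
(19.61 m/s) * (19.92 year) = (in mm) 1.232e+13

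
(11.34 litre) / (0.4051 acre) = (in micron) 6.917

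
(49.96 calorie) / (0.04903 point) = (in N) 1.209e+07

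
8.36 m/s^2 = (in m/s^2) 8.36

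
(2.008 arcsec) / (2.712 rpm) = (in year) 1.087e-12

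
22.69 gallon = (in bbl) 0.5402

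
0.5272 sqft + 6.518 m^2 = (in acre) 0.001623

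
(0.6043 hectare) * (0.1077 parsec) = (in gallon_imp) 4.418e+21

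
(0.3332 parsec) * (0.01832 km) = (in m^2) 1.884e+17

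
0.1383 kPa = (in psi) 0.02006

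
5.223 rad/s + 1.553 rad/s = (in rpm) 64.71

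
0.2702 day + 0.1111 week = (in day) 1.048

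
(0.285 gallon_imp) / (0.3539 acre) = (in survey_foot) 2.968e-06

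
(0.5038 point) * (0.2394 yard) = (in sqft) 0.0004188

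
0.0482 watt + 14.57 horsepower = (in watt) 1.086e+04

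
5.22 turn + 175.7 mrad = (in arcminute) 1.134e+05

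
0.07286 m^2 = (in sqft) 0.7843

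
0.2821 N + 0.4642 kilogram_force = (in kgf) 0.493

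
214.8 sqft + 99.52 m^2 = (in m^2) 119.5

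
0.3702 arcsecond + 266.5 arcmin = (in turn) 0.01234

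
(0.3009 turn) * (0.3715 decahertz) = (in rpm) 67.07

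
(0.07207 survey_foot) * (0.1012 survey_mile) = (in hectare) 0.0003578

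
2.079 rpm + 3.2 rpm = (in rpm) 5.279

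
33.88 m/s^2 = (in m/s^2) 33.88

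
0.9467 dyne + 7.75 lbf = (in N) 34.47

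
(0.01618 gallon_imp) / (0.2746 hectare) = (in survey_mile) 1.664e-11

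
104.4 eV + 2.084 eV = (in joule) 1.706e-17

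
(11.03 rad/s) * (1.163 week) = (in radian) 7.758e+06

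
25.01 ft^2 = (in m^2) 2.324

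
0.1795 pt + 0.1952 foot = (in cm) 5.956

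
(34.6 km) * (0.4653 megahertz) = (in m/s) 1.61e+10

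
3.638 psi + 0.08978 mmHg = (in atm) 0.2477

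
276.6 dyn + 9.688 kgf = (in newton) 95.01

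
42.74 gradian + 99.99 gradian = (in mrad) 2242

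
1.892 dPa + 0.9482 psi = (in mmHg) 49.04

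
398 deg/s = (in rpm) 66.33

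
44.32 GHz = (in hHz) 4.432e+08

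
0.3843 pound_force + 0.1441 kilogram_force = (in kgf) 0.3184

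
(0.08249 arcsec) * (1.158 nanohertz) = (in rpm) 4.422e-15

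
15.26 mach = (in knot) 1.01e+04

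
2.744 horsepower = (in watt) 2046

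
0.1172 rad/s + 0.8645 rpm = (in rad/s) 0.2077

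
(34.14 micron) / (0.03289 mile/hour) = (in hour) 6.45e-07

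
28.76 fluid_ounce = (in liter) 0.8505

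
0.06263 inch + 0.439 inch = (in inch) 0.5016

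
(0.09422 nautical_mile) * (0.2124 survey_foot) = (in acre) 0.002791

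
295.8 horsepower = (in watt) 2.206e+05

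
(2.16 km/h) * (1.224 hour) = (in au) 1.767e-08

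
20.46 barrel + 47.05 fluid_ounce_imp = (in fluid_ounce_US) 1.1e+05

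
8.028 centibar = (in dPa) 8.028e+04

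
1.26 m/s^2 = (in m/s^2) 1.26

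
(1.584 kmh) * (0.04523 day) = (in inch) 6.77e+04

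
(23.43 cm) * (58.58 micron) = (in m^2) 1.373e-05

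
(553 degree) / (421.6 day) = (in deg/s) 1.518e-05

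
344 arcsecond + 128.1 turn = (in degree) 4.612e+04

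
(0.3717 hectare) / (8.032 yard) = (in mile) 0.3145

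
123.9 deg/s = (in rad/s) 2.162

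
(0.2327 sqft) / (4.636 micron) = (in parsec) 1.511e-13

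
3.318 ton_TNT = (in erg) 1.388e+17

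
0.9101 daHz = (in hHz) 0.09101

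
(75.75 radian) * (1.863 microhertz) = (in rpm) 0.001348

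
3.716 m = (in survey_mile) 0.002309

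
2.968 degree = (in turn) 0.008244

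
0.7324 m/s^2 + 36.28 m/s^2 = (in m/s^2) 37.01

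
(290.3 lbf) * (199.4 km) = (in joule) 2.575e+08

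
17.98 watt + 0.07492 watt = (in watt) 18.05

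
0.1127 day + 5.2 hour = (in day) 0.3294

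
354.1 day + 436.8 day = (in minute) 1.139e+06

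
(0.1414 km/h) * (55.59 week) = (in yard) 1.444e+06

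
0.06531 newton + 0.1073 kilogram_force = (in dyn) 1.118e+05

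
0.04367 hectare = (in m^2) 436.7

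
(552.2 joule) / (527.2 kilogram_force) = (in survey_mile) 6.637e-05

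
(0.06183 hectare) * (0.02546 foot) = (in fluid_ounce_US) 1.622e+05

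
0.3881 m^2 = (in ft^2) 4.177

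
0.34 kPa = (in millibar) 3.4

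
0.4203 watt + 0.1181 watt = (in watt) 0.5384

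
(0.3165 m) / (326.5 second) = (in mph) 0.002168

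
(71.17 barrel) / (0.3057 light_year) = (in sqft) 4.211e-14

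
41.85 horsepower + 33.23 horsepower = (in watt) 5.599e+04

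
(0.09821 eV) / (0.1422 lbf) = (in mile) 1.546e-23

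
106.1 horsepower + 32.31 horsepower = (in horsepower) 138.4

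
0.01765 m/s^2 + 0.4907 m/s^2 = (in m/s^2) 0.5084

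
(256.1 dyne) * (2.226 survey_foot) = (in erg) 1.738e+04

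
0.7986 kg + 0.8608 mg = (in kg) 0.7986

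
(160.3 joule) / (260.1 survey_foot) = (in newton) 2.022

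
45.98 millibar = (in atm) 0.04538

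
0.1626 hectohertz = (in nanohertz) 1.626e+10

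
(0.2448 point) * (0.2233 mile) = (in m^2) 0.03103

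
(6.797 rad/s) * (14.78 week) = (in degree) 3.481e+09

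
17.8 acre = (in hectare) 7.203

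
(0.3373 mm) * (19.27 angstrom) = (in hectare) 6.5e-17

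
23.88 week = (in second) 1.444e+07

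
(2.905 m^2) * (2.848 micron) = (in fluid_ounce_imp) 0.2912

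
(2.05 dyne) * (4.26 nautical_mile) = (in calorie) 0.03866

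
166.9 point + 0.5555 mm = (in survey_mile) 3.693e-05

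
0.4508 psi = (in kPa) 3.108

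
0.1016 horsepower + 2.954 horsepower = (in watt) 2279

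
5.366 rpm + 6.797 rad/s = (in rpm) 70.27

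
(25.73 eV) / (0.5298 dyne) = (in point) 2.206e-09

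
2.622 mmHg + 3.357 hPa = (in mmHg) 5.14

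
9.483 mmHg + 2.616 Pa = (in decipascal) 1.267e+04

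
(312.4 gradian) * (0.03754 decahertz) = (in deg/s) 105.5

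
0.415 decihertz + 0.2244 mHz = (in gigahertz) 4.172e-11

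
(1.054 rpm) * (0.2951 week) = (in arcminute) 6.772e+07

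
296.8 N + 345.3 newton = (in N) 642.1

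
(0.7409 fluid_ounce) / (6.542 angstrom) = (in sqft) 3.605e+05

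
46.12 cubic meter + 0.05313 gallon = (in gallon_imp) 1.015e+04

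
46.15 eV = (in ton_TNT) 1.767e-27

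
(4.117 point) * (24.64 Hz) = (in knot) 0.06956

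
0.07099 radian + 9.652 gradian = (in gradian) 14.17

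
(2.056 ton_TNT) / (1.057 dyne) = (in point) 2.307e+18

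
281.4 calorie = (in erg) 1.177e+10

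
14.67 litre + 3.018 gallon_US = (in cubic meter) 0.02609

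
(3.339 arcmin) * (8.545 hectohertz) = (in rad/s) 0.83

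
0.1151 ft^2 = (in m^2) 0.01069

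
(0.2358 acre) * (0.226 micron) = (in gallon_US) 0.05697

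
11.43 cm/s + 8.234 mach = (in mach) 8.234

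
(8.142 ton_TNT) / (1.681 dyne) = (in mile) 1.259e+12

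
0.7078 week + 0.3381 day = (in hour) 127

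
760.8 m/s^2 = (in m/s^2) 760.8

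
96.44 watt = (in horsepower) 0.1293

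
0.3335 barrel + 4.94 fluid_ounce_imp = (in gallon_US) 14.04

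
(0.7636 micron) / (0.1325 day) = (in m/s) 6.67e-11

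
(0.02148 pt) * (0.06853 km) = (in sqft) 0.00559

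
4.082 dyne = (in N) 4.082e-05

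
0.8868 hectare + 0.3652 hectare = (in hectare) 1.252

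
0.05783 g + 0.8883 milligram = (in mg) 58.72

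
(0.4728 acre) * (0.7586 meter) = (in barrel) 9129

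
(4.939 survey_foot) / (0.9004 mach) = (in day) 5.683e-08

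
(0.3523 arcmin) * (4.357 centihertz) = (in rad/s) 4.465e-06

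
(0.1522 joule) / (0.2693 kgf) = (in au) 3.852e-13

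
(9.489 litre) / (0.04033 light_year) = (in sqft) 2.677e-16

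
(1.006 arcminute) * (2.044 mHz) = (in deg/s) 3.427e-05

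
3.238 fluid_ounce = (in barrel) 0.0006023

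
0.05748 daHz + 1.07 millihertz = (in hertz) 0.5759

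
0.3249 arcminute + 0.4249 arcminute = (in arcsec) 44.99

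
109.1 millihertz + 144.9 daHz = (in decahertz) 144.9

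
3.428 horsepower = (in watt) 2556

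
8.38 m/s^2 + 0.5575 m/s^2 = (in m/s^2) 8.938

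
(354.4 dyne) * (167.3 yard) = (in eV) 3.384e+18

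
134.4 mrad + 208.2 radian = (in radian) 208.3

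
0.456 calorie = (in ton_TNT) 4.56e-10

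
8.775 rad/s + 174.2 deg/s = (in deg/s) 677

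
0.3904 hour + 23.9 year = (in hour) 2.094e+05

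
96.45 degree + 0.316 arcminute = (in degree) 96.46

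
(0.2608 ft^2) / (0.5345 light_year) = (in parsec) 1.553e-34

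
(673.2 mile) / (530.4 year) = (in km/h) 0.0002332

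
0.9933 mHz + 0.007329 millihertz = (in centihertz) 0.1001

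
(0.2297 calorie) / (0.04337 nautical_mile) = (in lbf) 0.00269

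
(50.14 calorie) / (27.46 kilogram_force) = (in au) 5.208e-12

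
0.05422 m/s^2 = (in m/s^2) 0.05422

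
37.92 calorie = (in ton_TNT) 3.792e-08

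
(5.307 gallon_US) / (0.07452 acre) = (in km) 6.661e-08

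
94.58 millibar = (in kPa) 9.458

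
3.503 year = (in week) 182.7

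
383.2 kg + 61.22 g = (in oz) 1.352e+04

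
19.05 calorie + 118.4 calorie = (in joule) 575.1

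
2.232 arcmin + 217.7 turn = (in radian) 1368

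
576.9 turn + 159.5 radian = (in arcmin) 1.301e+07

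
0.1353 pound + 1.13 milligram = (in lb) 0.1353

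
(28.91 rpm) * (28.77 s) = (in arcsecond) 1.797e+07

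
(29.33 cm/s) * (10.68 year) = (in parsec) 3.201e-09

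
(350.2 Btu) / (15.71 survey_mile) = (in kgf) 1.49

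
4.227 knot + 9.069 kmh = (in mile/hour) 10.5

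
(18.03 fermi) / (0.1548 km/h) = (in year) 1.33e-20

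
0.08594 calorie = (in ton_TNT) 8.594e-11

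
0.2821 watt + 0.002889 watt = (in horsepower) 0.0003822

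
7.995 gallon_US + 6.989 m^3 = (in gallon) 1854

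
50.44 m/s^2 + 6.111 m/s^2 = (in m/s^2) 56.55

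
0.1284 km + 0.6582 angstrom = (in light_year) 1.357e-14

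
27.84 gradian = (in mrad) 437.3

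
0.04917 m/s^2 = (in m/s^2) 0.04917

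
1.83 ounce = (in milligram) 5.188e+04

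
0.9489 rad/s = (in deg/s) 54.37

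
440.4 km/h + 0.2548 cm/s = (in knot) 237.8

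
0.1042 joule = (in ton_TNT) 2.49e-11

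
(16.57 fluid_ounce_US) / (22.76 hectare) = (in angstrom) 21.53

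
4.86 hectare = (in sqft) 5.231e+05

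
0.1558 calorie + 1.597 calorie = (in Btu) 0.006951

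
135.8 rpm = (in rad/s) 14.22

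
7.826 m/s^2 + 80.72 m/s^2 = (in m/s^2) 88.55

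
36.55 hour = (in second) 1.316e+05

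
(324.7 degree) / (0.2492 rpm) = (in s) 217.2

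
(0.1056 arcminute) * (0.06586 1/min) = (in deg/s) 1.932e-06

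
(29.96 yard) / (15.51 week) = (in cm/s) 0.000292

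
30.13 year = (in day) 1.1e+04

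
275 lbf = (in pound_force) 275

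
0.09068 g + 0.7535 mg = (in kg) 9.143e-05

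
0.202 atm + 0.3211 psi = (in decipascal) 2.268e+05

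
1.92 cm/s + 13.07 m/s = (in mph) 29.28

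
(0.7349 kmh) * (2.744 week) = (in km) 338.8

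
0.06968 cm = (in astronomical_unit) 4.658e-15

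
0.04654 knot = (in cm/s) 2.394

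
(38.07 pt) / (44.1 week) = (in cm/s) 5.035e-08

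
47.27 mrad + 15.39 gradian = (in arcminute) 993.6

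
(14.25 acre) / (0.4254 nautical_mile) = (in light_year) 7.737e-15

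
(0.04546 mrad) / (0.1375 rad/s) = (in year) 1.048e-11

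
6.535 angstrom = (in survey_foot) 2.144e-09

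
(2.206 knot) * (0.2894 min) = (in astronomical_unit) 1.317e-10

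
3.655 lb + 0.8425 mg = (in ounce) 58.48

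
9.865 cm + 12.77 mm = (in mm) 111.4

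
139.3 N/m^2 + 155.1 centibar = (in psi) 22.52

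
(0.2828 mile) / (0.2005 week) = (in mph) 0.008396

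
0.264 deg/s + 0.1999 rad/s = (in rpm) 1.953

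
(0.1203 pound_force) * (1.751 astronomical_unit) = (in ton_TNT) 33.5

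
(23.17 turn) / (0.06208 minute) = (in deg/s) 2239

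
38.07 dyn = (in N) 0.0003807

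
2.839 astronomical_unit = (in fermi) 4.247e+26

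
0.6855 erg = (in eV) 4.279e+11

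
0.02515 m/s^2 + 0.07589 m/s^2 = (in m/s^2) 0.101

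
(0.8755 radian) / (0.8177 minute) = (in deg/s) 1.022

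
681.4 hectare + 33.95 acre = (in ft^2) 7.482e+07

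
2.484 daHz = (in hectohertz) 0.2484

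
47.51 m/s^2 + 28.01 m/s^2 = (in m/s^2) 75.52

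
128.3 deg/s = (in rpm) 21.38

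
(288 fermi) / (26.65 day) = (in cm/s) 1.251e-17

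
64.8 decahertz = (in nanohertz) 6.48e+11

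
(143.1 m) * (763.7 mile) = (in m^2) 1.759e+08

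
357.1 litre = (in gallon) 94.34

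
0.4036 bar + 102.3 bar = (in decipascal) 1.027e+08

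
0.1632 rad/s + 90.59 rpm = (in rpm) 92.15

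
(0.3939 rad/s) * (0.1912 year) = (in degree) 1.361e+08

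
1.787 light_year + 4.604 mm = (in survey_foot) 5.547e+16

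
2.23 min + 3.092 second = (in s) 136.9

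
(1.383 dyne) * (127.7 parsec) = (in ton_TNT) 1.302e+04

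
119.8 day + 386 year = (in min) 2.031e+08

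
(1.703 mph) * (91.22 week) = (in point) 1.191e+11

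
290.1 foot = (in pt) 2.506e+05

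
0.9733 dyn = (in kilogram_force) 9.925e-07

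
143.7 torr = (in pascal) 1.916e+04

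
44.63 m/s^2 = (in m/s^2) 44.63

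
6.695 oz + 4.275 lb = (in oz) 75.09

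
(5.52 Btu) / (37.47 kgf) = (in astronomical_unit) 1.059e-10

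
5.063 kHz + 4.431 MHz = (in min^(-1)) 2.662e+08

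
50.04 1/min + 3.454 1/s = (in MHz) 4.288e-06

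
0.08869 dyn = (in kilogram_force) 9.044e-08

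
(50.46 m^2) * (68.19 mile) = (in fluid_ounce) 1.872e+11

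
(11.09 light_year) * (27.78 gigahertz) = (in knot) 5.666e+27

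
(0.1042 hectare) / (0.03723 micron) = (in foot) 9.182e+10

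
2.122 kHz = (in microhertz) 2.122e+09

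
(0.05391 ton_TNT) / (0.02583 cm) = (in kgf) 8.905e+10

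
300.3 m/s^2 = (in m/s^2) 300.3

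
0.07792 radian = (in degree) 4.464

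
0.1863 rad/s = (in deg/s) 10.67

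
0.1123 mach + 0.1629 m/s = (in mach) 0.1128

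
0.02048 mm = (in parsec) 6.637e-22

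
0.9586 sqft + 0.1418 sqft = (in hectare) 1.022e-05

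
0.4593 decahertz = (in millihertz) 4593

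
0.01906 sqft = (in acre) 4.376e-07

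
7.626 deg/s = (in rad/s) 0.1331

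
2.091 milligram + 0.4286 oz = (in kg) 0.01215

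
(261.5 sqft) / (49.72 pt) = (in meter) 1385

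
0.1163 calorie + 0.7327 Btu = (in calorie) 184.9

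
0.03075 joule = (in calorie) 0.007349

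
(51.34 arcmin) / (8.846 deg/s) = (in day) 1.12e-06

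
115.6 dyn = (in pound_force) 0.0002599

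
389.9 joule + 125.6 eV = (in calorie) 93.19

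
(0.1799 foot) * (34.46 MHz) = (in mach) 5549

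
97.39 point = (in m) 0.03436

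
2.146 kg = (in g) 2146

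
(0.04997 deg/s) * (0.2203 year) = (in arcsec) 1.25e+09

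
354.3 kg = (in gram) 3.543e+05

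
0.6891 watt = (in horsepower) 0.0009241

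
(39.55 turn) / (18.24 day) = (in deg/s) 0.009035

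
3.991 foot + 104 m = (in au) 7.033e-10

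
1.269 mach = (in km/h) 1556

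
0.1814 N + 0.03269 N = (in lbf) 0.04813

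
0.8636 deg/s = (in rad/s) 0.01507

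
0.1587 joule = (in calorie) 0.03793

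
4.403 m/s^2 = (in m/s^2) 4.403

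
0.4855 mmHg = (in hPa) 0.6473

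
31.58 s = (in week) 5.222e-05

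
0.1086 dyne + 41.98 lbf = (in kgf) 19.04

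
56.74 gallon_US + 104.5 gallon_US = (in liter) 610.4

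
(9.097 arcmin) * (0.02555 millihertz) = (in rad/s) 6.761e-08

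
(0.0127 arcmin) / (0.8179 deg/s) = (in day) 2.995e-09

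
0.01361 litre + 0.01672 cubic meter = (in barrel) 0.1053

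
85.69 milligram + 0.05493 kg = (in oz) 1.941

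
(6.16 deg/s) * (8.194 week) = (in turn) 8.48e+04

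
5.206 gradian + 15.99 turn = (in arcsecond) 2.074e+07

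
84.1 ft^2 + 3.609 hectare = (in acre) 8.92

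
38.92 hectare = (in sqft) 4.189e+06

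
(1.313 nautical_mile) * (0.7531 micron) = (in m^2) 0.001831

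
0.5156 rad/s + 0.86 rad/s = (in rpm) 13.14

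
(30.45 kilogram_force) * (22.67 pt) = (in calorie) 0.5708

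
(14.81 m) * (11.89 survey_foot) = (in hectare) 0.005367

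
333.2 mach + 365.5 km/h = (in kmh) 4.088e+05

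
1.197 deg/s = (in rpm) 0.1995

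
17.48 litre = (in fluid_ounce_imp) 615.2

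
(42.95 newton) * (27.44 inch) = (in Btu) 0.02837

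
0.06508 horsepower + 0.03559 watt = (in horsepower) 0.06513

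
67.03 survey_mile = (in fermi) 1.079e+20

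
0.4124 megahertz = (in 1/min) 2.474e+07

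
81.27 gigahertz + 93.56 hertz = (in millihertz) 8.127e+13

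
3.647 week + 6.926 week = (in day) 74.01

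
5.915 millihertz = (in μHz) 5915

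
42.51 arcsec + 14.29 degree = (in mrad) 249.6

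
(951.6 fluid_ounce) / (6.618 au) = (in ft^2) 3.06e-13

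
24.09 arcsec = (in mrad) 0.1168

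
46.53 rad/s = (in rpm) 444.3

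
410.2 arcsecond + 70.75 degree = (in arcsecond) 2.551e+05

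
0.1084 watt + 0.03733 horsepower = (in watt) 27.95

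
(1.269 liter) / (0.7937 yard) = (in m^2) 0.001749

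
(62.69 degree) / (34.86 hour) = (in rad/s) 8.719e-06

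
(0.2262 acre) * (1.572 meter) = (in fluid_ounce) 4.866e+07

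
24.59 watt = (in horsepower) 0.03298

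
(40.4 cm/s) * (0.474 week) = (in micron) 1.158e+11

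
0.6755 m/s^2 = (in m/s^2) 0.6755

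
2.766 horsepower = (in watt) 2063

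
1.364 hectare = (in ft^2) 1.468e+05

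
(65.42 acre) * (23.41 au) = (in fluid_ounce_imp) 3.263e+22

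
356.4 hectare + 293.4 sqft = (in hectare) 356.4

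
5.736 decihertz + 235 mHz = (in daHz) 0.08086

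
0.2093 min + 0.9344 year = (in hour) 8185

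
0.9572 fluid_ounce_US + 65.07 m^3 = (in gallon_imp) 1.431e+04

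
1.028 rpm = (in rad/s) 0.1077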